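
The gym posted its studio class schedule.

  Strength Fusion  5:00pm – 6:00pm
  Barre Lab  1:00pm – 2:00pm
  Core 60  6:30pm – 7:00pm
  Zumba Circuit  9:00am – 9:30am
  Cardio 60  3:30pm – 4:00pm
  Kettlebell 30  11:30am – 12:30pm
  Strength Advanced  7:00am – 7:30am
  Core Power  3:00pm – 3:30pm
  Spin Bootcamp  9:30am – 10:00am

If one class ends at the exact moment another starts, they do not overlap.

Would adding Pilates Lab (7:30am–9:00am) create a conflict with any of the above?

Strength Advanced: ends 7:30am at or before Pilates Lab starts 7:30am → clear.
Zumba Circuit: starts 9:00am at or after Pilates Lab ends 9:00am → clear.
Spin Bootcamp: starts 9:30am at or after Pilates Lab ends 9:00am → clear.
Kettlebell 30: starts 11:30am at or after Pilates Lab ends 9:00am → clear.
Barre Lab: starts 1:00pm at or after Pilates Lab ends 9:00am → clear.
Core Power: starts 3:00pm at or after Pilates Lab ends 9:00am → clear.
Cardio 60: starts 3:30pm at or after Pilates Lab ends 9:00am → clear.
Strength Fusion: starts 5:00pm at or after Pilates Lab ends 9:00am → clear.
Core 60: starts 6:30pm at or after Pilates Lab ends 9:00am → clear.

No — it doesn't clash with anything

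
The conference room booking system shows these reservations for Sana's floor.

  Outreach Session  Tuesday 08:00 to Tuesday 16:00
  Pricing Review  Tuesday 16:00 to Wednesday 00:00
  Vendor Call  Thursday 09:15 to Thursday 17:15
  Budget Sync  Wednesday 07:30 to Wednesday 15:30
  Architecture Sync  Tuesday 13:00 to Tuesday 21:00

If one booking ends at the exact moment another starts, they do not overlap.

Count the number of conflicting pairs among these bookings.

2

Sorted by start: Outreach Session, Architecture Sync, Pricing Review, Budget Sync, Vendor Call.
Architecture Sync starts before Outreach Session ends → Outreach Session and Architecture Sync overlap.
Pricing Review starts exactly when Outreach Session ends (back-to-back, no overlap), so Outreach Session has no further overlaps.
Pricing Review starts before Architecture Sync ends → Architecture Sync and Pricing Review overlap.
Budget Sync starts after Architecture Sync ends, so Architecture Sync has no further overlaps.
Budget Sync starts after Pricing Review ends, so Pricing Review has no further overlaps.
Vendor Call starts after Budget Sync ends.
Overlapping pairs: Architecture Sync & Outreach Session, Architecture Sync & Pricing Review — 2 in total.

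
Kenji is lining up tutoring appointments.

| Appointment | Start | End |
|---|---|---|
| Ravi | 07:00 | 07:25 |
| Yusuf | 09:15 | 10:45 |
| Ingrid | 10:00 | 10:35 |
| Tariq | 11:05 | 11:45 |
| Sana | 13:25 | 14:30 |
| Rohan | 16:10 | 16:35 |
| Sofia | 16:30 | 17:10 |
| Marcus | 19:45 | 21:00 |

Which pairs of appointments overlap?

Ingrid & Yusuf, Rohan & Sofia

Two intervals overlap when each starts before the other ends.
Sorted by start: Ravi, Yusuf, Ingrid, Tariq, Sana, Rohan, Sofia, Marcus.
Yusuf starts after Ravi ends, so nothing later overlaps Ravi either.
Ingrid starts before Yusuf ends → Yusuf and Ingrid overlap.
Tariq starts after Yusuf ends, so nothing later overlaps Yusuf either.
Tariq starts after Ingrid ends, so nothing later overlaps Ingrid either.
Sana starts after Tariq ends, so nothing later overlaps Tariq either.
Rohan starts after Sana ends, so nothing later overlaps Sana either.
Sofia starts before Rohan ends → Rohan and Sofia overlap.
Marcus starts after Rohan ends.
Marcus starts after Sofia ends.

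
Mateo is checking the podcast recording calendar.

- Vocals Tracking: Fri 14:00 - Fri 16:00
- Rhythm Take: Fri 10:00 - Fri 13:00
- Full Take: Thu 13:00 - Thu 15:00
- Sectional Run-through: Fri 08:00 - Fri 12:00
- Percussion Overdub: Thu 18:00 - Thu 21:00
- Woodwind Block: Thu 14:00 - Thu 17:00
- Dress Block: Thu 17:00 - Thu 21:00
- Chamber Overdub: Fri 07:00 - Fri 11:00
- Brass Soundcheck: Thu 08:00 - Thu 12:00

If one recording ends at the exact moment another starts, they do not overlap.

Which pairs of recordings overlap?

Check each pair: they overlap iff neither finishes before the other starts.
Sorted by start: Brass Soundcheck, Full Take, Woodwind Block, Dress Block, Percussion Overdub, Chamber Overdub, Sectional Run-through, Rhythm Take, Vocals Tracking.
Full Take starts after Brass Soundcheck ends, so nothing later overlaps Brass Soundcheck either.
Woodwind Block starts before Full Take ends → Full Take and Woodwind Block overlap.
Dress Block starts after Full Take ends, so nothing later overlaps Full Take either.
Dress Block starts exactly when Woodwind Block ends (back-to-back, no overlap), so nothing later overlaps Woodwind Block either.
Percussion Overdub starts before Dress Block ends → Dress Block and Percussion Overdub overlap.
Chamber Overdub starts after Dress Block ends, so nothing later overlaps Dress Block either.
Chamber Overdub starts after Percussion Overdub ends, so nothing later overlaps Percussion Overdub either.
Sectional Run-through starts before Chamber Overdub ends → Chamber Overdub and Sectional Run-through overlap.
Rhythm Take starts before Chamber Overdub ends → Chamber Overdub and Rhythm Take overlap.
Vocals Tracking starts after Chamber Overdub ends.
Rhythm Take starts before Sectional Run-through ends → Sectional Run-through and Rhythm Take overlap.
Vocals Tracking starts after Sectional Run-through ends.
Vocals Tracking starts after Rhythm Take ends.

Chamber Overdub & Rhythm Take, Chamber Overdub & Sectional Run-through, Dress Block & Percussion Overdub, Full Take & Woodwind Block, Rhythm Take & Sectional Run-through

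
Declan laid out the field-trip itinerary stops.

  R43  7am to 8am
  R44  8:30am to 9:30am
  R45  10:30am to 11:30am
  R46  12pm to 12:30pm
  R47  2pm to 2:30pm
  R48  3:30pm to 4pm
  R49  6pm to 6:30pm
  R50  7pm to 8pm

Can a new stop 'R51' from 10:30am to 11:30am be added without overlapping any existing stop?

R43: ends 8am at or before R51 starts 10:30am → clear.
R44: ends 9:30am at or before R51 starts 10:30am → clear.
R45: starts 10:30am before R51 ends 11:30am, and ends 11:30am after R51 starts 10:30am → overlap.
R46: starts 12pm at or after R51 ends 11:30am → clear.
R47: starts 2pm at or after R51 ends 11:30am → clear.
R48: starts 3:30pm at or after R51 ends 11:30am → clear.
R49: starts 6pm at or after R51 ends 11:30am → clear.
R50: starts 7pm at or after R51 ends 11:30am → clear.
R51 overlaps R45.

No — it overlaps R45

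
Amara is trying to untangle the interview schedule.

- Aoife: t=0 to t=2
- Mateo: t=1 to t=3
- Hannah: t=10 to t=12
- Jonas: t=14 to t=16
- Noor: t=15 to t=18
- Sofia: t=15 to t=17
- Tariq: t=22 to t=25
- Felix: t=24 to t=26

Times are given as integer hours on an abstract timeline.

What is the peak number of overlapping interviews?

Sweep the timeline, counting +1 at each start and −1 at each end (ends before starts at a tie):
t=0 start Aoife → 1
t=1 start Mateo → 2
t=2 end Aoife → 1
t=3 end Mateo → 0
t=10 start Hannah → 1
t=12 end Hannah → 0
t=14 start Jonas → 1
t=15 start Noor → 2
t=15 start Sofia → 3
t=16 end Jonas → 2
t=17 end Sofia → 1
t=18 end Noor → 0
t=22 start Tariq → 1
t=24 start Felix → 2
t=25 end Tariq → 1
t=26 end Felix → 0
Peak is 3, at t=15 (Jonas, Noor, Sofia).

3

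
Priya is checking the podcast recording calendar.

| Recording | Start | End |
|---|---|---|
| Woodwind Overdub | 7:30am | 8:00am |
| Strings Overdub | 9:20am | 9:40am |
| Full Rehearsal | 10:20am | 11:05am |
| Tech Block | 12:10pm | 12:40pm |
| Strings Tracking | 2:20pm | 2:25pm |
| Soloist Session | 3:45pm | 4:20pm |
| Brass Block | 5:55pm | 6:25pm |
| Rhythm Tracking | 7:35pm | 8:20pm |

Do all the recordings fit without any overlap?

Yes

Sorted by start: Woodwind Overdub, Strings Overdub, Full Rehearsal, Tech Block, Strings Tracking, Soloist Session, Brass Block, Rhythm Tracking.
Strings Overdub starts after Woodwind Overdub ends, so Woodwind Overdub has no further overlaps.
Full Rehearsal starts after Strings Overdub ends, so Strings Overdub has no further overlaps.
Tech Block starts after Full Rehearsal ends, so Full Rehearsal has no further overlaps.
Strings Tracking starts after Tech Block ends, so Tech Block has no further overlaps.
Soloist Session starts after Strings Tracking ends, so Strings Tracking has no further overlaps.
Brass Block starts after Soloist Session ends, so Soloist Session has no further overlaps.
Rhythm Tracking starts after Brass Block ends.
Every pair is clear; the schedule has no overlaps.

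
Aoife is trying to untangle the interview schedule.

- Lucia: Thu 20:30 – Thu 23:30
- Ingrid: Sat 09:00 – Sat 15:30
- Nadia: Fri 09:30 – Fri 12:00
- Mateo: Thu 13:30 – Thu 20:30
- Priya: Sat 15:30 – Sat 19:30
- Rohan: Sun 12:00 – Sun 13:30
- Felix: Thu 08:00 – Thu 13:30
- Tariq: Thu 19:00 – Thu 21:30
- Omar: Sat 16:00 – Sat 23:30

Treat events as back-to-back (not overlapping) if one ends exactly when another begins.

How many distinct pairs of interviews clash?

3

Sorted by start: Felix, Mateo, Tariq, Lucia, Nadia, Ingrid, Priya, Omar, Rohan.
Mateo starts exactly when Felix ends (back-to-back, no overlap), so Felix has no further overlaps.
Tariq starts before Mateo ends → Mateo and Tariq overlap.
Lucia starts exactly when Mateo ends (back-to-back, no overlap), so Mateo has no further overlaps.
Lucia starts before Tariq ends → Tariq and Lucia overlap.
Nadia starts after Tariq ends, so Tariq has no further overlaps.
Nadia starts after Lucia ends, so Lucia has no further overlaps.
Ingrid starts after Nadia ends, so Nadia has no further overlaps.
Priya starts exactly when Ingrid ends (back-to-back, no overlap), so Ingrid has no further overlaps.
Omar starts before Priya ends → Priya and Omar overlap.
Rohan starts after Priya ends.
Rohan starts after Omar ends.
Overlapping pairs: Lucia & Tariq, Mateo & Tariq, Omar & Priya — 3 in total.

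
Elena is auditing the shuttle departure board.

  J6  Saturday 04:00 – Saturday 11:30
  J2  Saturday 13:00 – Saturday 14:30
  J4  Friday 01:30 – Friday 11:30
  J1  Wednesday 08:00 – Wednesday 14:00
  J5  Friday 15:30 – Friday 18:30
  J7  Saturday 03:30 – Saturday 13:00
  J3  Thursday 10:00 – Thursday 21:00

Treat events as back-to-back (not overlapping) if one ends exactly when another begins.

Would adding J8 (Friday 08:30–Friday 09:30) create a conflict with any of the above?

Yes — it overlaps J4

J1: ends Wednesday 14:00 at or before J8 starts Friday 08:30 → clear.
J3: ends Thursday 21:00 at or before J8 starts Friday 08:30 → clear.
J4: starts Friday 01:30 before J8 ends Friday 09:30, and ends Friday 11:30 after J8 starts Friday 08:30 → overlap.
J5: starts Friday 15:30 at or after J8 ends Friday 09:30 → clear.
J7: starts Saturday 03:30 at or after J8 ends Friday 09:30 → clear.
J6: starts Saturday 04:00 at or after J8 ends Friday 09:30 → clear.
J2: starts Saturday 13:00 at or after J8 ends Friday 09:30 → clear.
J8 overlaps J4.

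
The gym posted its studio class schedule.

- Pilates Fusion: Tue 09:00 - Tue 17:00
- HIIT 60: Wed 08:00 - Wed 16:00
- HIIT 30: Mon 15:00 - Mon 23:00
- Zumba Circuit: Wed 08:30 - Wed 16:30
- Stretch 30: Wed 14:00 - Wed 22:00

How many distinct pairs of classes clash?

Sorted by start: HIIT 30, Pilates Fusion, HIIT 60, Zumba Circuit, Stretch 30.
Pilates Fusion starts after HIIT 30 ends, so HIIT 30 has no further overlaps.
HIIT 60 starts after Pilates Fusion ends, so Pilates Fusion has no further overlaps.
Zumba Circuit starts before HIIT 60 ends → HIIT 60 and Zumba Circuit overlap.
Stretch 30 starts before HIIT 60 ends → HIIT 60 and Stretch 30 overlap.
Stretch 30 starts before Zumba Circuit ends → Zumba Circuit and Stretch 30 overlap.
Overlapping pairs: HIIT 60 & Stretch 30, HIIT 60 & Zumba Circuit, Stretch 30 & Zumba Circuit — 3 in total.

3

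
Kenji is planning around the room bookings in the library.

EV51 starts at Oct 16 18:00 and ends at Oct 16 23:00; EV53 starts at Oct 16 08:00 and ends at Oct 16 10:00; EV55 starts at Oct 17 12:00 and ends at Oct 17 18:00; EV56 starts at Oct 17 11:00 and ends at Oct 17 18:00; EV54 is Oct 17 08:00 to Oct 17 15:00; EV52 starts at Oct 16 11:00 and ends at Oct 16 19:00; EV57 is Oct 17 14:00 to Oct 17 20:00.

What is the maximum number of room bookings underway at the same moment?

Sweep the timeline, counting +1 at each start and −1 at each end (ends before starts at a tie):
Oct 16 08:00 start EV53 → 1
Oct 16 10:00 end EV53 → 0
Oct 16 11:00 start EV52 → 1
Oct 16 18:00 start EV51 → 2
Oct 16 19:00 end EV52 → 1
Oct 16 23:00 end EV51 → 0
Oct 17 08:00 start EV54 → 1
Oct 17 11:00 start EV56 → 2
Oct 17 12:00 start EV55 → 3
Oct 17 14:00 start EV57 → 4
Oct 17 15:00 end EV54 → 3
Oct 17 18:00 end EV55 → 2
Oct 17 18:00 end EV56 → 1
Oct 17 20:00 end EV57 → 0
Peak is 4, at Oct 17 14:00 (EV54, EV55, EV56, EV57).

4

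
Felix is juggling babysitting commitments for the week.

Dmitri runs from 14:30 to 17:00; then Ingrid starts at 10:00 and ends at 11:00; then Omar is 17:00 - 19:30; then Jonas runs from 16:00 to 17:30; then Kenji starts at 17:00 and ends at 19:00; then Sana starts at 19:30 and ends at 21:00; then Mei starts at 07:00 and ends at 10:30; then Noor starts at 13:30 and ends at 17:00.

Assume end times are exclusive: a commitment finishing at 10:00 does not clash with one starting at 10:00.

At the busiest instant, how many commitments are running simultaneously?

3

Sweep the timeline, counting +1 at each start and −1 at each end (ends before starts at a tie):
07:00 start Mei → 1
10:00 start Ingrid → 2
10:30 end Mei → 1
11:00 end Ingrid → 0
13:30 start Noor → 1
14:30 start Dmitri → 2
16:00 start Jonas → 3
17:00 end Dmitri → 2
17:00 end Noor → 1
17:00 start Kenji → 2
17:00 start Omar → 3
17:30 end Jonas → 2
19:00 end Kenji → 1
19:30 end Omar → 0
19:30 start Sana → 1
21:00 end Sana → 0
Peak is 3, at 16:00 (Dmitri, Jonas, Noor).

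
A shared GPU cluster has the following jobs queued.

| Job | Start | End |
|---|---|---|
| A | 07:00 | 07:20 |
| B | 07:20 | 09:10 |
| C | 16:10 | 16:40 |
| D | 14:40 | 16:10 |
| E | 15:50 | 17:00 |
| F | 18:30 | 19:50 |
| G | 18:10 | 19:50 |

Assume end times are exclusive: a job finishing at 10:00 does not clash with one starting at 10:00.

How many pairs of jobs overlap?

Check each pair: they overlap iff neither finishes before the other starts.
Sorted by start: A, B, D, E, C, G, F.
B starts exactly when A ends (back-to-back, no overlap), so nothing later overlaps A either.
D starts after B ends, so nothing later overlaps B either.
E starts before D ends → D and E overlap.
C starts exactly when D ends (back-to-back, no overlap), so nothing later overlaps D either.
C starts before E ends → E and C overlap.
G starts after E ends, so nothing later overlaps E either.
G starts after C ends, so nothing later overlaps C either.
F starts before G ends → G and F overlap.
Overlapping pairs: C & E, D & E, F & G — 3 in total.

3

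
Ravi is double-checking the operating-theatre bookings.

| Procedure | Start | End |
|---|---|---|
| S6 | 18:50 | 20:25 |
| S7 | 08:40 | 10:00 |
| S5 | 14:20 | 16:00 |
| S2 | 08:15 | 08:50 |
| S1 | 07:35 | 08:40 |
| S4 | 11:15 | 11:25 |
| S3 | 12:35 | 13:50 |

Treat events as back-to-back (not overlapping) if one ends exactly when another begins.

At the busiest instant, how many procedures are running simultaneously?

Sweep the timeline, counting +1 at each start and −1 at each end (ends before starts at a tie):
07:35 start S1 → 1
08:15 start S2 → 2
08:40 end S1 → 1
08:40 start S7 → 2
08:50 end S2 → 1
10:00 end S7 → 0
11:15 start S4 → 1
11:25 end S4 → 0
12:35 start S3 → 1
13:50 end S3 → 0
14:20 start S5 → 1
16:00 end S5 → 0
18:50 start S6 → 1
20:25 end S6 → 0
Peak is 2, at 08:15 (S1, S2).

2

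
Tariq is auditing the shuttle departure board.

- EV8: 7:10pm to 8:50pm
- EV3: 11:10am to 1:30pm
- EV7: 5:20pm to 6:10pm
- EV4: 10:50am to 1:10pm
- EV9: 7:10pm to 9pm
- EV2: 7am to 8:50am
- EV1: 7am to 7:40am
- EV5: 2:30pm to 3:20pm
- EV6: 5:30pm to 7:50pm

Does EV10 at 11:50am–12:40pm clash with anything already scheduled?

EV1: ends 7:40am at or before EV10 starts 11:50am → clear.
EV2: ends 8:50am at or before EV10 starts 11:50am → clear.
EV4: starts 10:50am before EV10 ends 12:40pm, and ends 1:10pm after EV10 starts 11:50am → overlap.
EV3: starts 11:10am before EV10 ends 12:40pm, and ends 1:30pm after EV10 starts 11:50am → overlap.
EV5: starts 2:30pm at or after EV10 ends 12:40pm → clear.
EV7: starts 5:20pm at or after EV10 ends 12:40pm → clear.
EV6: starts 5:30pm at or after EV10 ends 12:40pm → clear.
EV8: starts 7:10pm at or after EV10 ends 12:40pm → clear.
EV9: starts 7:10pm at or after EV10 ends 12:40pm → clear.
EV10 overlaps EV3, EV4.

Yes — it overlaps EV3, EV4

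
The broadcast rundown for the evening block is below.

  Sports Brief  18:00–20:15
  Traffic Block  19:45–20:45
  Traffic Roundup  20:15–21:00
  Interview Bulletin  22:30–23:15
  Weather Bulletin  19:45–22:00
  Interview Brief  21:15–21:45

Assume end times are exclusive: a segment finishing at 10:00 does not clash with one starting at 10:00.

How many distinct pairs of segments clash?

6

Two intervals overlap when each starts before the other ends.
Sorted by start: Sports Brief, Traffic Block, Weather Bulletin, Traffic Roundup, Interview Brief, Interview Bulletin.
Traffic Block starts before Sports Brief ends → Sports Brief and Traffic Block overlap.
Weather Bulletin starts before Sports Brief ends → Sports Brief and Weather Bulletin overlap.
Traffic Roundup starts exactly when Sports Brief ends (back-to-back, no overlap); Sports Brief is clear from here.
Weather Bulletin starts before Traffic Block ends → Traffic Block and Weather Bulletin overlap.
Traffic Roundup starts before Traffic Block ends → Traffic Block and Traffic Roundup overlap.
Interview Brief starts after Traffic Block ends; Traffic Block is clear from here.
Traffic Roundup starts before Weather Bulletin ends → Weather Bulletin and Traffic Roundup overlap.
Interview Brief starts before Weather Bulletin ends → Weather Bulletin and Interview Brief overlap.
Interview Bulletin starts after Weather Bulletin ends.
Interview Brief starts after Traffic Roundup ends; Traffic Roundup is clear from here.
Interview Bulletin starts after Interview Brief ends.
Overlapping pairs: Interview Brief & Weather Bulletin, Sports Brief & Traffic Block, Sports Brief & Weather Bulletin, Traffic Block & Traffic Roundup, Traffic Block & Weather Bulletin, Traffic Roundup & Weather Bulletin — 6 in total.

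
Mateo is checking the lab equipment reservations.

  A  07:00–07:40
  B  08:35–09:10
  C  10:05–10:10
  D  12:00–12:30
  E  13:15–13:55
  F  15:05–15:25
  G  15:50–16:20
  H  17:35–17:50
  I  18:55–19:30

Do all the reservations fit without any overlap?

Yes

Two intervals overlap when each starts before the other ends.
Sorted by start: A, B, C, D, E, F, G, H, I.
B starts after A ends, so A has no further overlaps.
C starts after B ends, so B has no further overlaps.
D starts after C ends, so C has no further overlaps.
E starts after D ends, so D has no further overlaps.
F starts after E ends, so E has no further overlaps.
G starts after F ends, so F has no further overlaps.
H starts after G ends, so G has no further overlaps.
I starts after H ends.
Every pair is clear; the schedule has no overlaps.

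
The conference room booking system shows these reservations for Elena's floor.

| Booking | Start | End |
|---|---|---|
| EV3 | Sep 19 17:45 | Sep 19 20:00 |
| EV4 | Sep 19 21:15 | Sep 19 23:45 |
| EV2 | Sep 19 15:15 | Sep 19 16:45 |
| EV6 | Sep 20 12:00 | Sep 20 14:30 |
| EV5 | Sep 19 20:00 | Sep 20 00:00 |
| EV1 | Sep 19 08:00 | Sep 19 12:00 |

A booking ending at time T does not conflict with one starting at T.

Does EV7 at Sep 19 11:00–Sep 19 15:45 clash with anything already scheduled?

EV1: starts Sep 19 08:00 before EV7 ends Sep 19 15:45, and ends Sep 19 12:00 after EV7 starts Sep 19 11:00 → overlap.
EV2: starts Sep 19 15:15 before EV7 ends Sep 19 15:45, and ends Sep 19 16:45 after EV7 starts Sep 19 11:00 → overlap.
EV3: starts Sep 19 17:45 at or after EV7 ends Sep 19 15:45 → clear.
EV5: starts Sep 19 20:00 at or after EV7 ends Sep 19 15:45 → clear.
EV4: starts Sep 19 21:15 at or after EV7 ends Sep 19 15:45 → clear.
EV6: starts Sep 20 12:00 at or after EV7 ends Sep 19 15:45 → clear.
EV7 overlaps EV1, EV2.

Yes — it overlaps EV1, EV2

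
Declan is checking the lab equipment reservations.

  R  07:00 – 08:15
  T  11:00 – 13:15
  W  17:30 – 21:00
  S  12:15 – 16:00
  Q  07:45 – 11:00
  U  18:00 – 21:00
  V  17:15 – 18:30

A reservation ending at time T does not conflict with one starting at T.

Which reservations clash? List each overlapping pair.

Q & R, S & T, U & V, U & W, V & W

Check each pair: they overlap iff neither finishes before the other starts.
Sorted by start: R, Q, T, S, V, W, U.
Q starts before R ends → R and Q overlap.
T starts after R ends, so nothing later overlaps R either.
T starts exactly when Q ends (back-to-back, no overlap), so nothing later overlaps Q either.
S starts before T ends → T and S overlap.
V starts after T ends, so nothing later overlaps T either.
V starts after S ends, so nothing later overlaps S either.
W starts before V ends → V and W overlap.
U starts before V ends → V and U overlap.
U starts before W ends → W and U overlap.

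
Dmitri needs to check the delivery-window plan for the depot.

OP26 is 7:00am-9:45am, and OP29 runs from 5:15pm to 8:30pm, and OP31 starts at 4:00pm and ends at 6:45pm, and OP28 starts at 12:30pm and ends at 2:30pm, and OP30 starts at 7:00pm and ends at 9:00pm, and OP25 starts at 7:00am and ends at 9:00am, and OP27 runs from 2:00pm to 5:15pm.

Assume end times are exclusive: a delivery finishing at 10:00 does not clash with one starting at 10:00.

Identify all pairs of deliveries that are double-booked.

OP25 & OP26, OP27 & OP28, OP27 & OP31, OP29 & OP30, OP29 & OP31

Check each pair: they overlap iff neither finishes before the other starts.
Sorted by start: OP25, OP26, OP28, OP27, OP31, OP29, OP30.
OP26 starts before OP25 ends → OP25 and OP26 overlap.
OP28 starts after OP25 ends — done with OP25.
OP28 starts after OP26 ends — done with OP26.
OP27 starts before OP28 ends → OP28 and OP27 overlap.
OP31 starts after OP28 ends — done with OP28.
OP31 starts before OP27 ends → OP27 and OP31 overlap.
OP29 starts exactly when OP27 ends (back-to-back, no overlap) — done with OP27.
OP29 starts before OP31 ends → OP31 and OP29 overlap.
OP30 starts after OP31 ends.
OP30 starts before OP29 ends → OP29 and OP30 overlap.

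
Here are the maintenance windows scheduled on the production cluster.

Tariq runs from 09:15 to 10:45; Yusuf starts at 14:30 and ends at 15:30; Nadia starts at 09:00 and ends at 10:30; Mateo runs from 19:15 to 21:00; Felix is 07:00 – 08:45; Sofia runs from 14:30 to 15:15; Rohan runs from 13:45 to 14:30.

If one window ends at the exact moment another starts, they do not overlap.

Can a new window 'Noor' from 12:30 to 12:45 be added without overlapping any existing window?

Felix: ends 08:45 at or before Noor starts 12:30 → clear.
Nadia: ends 10:30 at or before Noor starts 12:30 → clear.
Tariq: ends 10:45 at or before Noor starts 12:30 → clear.
Rohan: starts 13:45 at or after Noor ends 12:45 → clear.
Sofia: starts 14:30 at or after Noor ends 12:45 → clear.
Yusuf: starts 14:30 at or after Noor ends 12:45 → clear.
Mateo: starts 19:15 at or after Noor ends 12:45 → clear.

Yes — the slot is free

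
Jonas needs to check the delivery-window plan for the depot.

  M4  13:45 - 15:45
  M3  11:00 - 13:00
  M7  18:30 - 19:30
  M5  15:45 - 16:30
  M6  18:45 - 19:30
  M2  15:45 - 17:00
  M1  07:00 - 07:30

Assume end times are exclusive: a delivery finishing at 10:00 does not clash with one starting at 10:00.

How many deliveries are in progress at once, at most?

Sort all start/end points and keep a running count:
07:00 start M1 → 1
07:30 end M1 → 0
11:00 start M3 → 1
13:00 end M3 → 0
13:45 start M4 → 1
15:45 end M4 → 0
15:45 start M2 → 1
15:45 start M5 → 2
16:30 end M5 → 1
17:00 end M2 → 0
18:30 start M7 → 1
18:45 start M6 → 2
19:30 end M6 → 1
19:30 end M7 → 0
Peak is 2, at 15:45 (M2, M5).

2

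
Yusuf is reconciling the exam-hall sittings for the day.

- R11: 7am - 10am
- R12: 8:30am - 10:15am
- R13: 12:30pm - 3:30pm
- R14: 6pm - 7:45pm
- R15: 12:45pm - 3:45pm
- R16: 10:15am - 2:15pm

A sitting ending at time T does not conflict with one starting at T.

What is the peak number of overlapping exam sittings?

Sweep the timeline, counting +1 at each start and −1 at each end (ends before starts at a tie):
7am start R11 → 1
8:30am start R12 → 2
10am end R11 → 1
10:15am end R12 → 0
10:15am start R16 → 1
12:30pm start R13 → 2
12:45pm start R15 → 3
2:15pm end R16 → 2
3:30pm end R13 → 1
3:45pm end R15 → 0
6pm start R14 → 1
7:45pm end R14 → 0
Peak is 3, at 12:45pm (R13, R15, R16).

3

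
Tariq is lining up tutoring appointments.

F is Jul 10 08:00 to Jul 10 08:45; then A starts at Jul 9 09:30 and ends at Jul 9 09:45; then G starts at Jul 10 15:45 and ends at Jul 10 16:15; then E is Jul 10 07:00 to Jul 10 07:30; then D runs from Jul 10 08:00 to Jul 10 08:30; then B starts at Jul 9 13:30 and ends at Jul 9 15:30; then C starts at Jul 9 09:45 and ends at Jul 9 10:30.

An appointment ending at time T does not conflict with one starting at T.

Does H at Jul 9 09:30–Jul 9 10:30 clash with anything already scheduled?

Yes — it overlaps A, C

A: starts Jul 9 09:30 before H ends Jul 9 10:30, and ends Jul 9 09:45 after H starts Jul 9 09:30 → overlap.
C: starts Jul 9 09:45 before H ends Jul 9 10:30, and ends Jul 9 10:30 after H starts Jul 9 09:30 → overlap.
B: starts Jul 9 13:30 at or after H ends Jul 9 10:30 → clear.
E: starts Jul 10 07:00 at or after H ends Jul 9 10:30 → clear.
D: starts Jul 10 08:00 at or after H ends Jul 9 10:30 → clear.
F: starts Jul 10 08:00 at or after H ends Jul 9 10:30 → clear.
G: starts Jul 10 15:45 at or after H ends Jul 9 10:30 → clear.
H overlaps A, C.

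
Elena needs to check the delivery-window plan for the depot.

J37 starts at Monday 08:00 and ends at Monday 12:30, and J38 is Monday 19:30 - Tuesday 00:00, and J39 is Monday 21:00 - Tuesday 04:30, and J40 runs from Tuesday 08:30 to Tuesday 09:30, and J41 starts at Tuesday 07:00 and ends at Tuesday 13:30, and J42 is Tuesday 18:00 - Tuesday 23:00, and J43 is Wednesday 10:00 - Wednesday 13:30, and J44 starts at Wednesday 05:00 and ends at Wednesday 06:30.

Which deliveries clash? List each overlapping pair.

J38 & J39, J40 & J41

Sorted by start: J37, J38, J39, J41, J40, J42, J44, J43.
J38 starts after J37 ends — done with J37.
J39 starts before J38 ends → J38 and J39 overlap.
J41 starts after J38 ends — done with J38.
J41 starts after J39 ends — done with J39.
J40 starts before J41 ends → J41 and J40 overlap.
J42 starts after J41 ends — done with J41.
J42 starts after J40 ends — done with J40.
J44 starts after J42 ends — done with J42.
J43 starts after J44 ends.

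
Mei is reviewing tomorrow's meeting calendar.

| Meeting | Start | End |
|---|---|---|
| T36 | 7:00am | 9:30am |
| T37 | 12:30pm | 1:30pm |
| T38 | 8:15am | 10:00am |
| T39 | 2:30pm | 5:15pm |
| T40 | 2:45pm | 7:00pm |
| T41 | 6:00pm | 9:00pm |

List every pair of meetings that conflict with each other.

Sorted by start: T36, T38, T37, T39, T40, T41.
T38 starts before T36 ends → T36 and T38 overlap.
T37 starts after T36 ends; T36 is clear from here.
T37 starts after T38 ends; T38 is clear from here.
T39 starts after T37 ends; T37 is clear from here.
T40 starts before T39 ends → T39 and T40 overlap.
T41 starts after T39 ends.
T41 starts before T40 ends → T40 and T41 overlap.

T36 & T38, T39 & T40, T40 & T41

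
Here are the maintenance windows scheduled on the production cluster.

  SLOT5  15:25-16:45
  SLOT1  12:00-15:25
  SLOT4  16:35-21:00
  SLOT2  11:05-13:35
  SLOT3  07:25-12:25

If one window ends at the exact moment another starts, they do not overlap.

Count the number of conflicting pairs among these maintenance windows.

4

Sorted by start: SLOT3, SLOT2, SLOT1, SLOT5, SLOT4.
SLOT2 starts before SLOT3 ends → SLOT3 and SLOT2 overlap.
SLOT1 starts before SLOT3 ends → SLOT3 and SLOT1 overlap.
SLOT5 starts after SLOT3 ends, so SLOT3 has no further overlaps.
SLOT1 starts before SLOT2 ends → SLOT2 and SLOT1 overlap.
SLOT5 starts after SLOT2 ends, so SLOT2 has no further overlaps.
SLOT5 starts exactly when SLOT1 ends (back-to-back, no overlap), so SLOT1 has no further overlaps.
SLOT4 starts before SLOT5 ends → SLOT5 and SLOT4 overlap.
Overlapping pairs: SLOT1 & SLOT2, SLOT1 & SLOT3, SLOT2 & SLOT3, SLOT4 & SLOT5 — 4 in total.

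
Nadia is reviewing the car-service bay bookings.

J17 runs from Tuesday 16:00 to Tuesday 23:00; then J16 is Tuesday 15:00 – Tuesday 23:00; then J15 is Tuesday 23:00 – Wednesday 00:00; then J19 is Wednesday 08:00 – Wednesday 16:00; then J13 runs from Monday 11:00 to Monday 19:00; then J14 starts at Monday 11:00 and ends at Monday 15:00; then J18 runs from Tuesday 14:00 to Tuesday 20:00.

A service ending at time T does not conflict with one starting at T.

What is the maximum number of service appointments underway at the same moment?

Sort all start/end points and keep a running count:
Monday 11:00 start J13 → 1
Monday 11:00 start J14 → 2
Monday 15:00 end J14 → 1
Monday 19:00 end J13 → 0
Tuesday 14:00 start J18 → 1
Tuesday 15:00 start J16 → 2
Tuesday 16:00 start J17 → 3
Tuesday 20:00 end J18 → 2
Tuesday 23:00 end J16 → 1
Tuesday 23:00 end J17 → 0
Tuesday 23:00 start J15 → 1
Wednesday 00:00 end J15 → 0
Wednesday 08:00 start J19 → 1
Wednesday 16:00 end J19 → 0
Peak is 3, at Tuesday 16:00 (J16, J17, J18).

3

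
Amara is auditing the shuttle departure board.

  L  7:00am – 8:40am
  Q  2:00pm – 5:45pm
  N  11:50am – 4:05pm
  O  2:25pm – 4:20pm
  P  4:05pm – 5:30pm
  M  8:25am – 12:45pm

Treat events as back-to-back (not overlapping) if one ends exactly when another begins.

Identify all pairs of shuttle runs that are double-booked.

Sorted by start: L, M, N, Q, O, P.
M starts before L ends → L and M overlap.
N starts after L ends; L is clear from here.
N starts before M ends → M and N overlap.
Q starts after M ends; M is clear from here.
Q starts before N ends → N and Q overlap.
O starts before N ends → N and O overlap.
P starts exactly when N ends (back-to-back, no overlap).
O starts before Q ends → Q and O overlap.
P starts before Q ends → Q and P overlap.
P starts before O ends → O and P overlap.

L & M, M & N, N & O, N & Q, O & P, O & Q, P & Q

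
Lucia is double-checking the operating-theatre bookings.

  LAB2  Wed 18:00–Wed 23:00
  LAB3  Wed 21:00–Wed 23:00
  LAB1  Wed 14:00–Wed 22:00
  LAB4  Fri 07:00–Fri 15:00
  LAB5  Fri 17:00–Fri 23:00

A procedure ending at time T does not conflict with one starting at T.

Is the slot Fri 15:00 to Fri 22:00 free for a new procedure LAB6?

LAB1: ends Wed 22:00 at or before LAB6 starts Fri 15:00 → clear.
LAB2: ends Wed 23:00 at or before LAB6 starts Fri 15:00 → clear.
LAB3: ends Wed 23:00 at or before LAB6 starts Fri 15:00 → clear.
LAB4: ends Fri 15:00 at or before LAB6 starts Fri 15:00 → clear.
LAB5: starts Fri 17:00 before LAB6 ends Fri 22:00, and ends Fri 23:00 after LAB6 starts Fri 15:00 → overlap.
LAB6 overlaps LAB5.

No — it overlaps LAB5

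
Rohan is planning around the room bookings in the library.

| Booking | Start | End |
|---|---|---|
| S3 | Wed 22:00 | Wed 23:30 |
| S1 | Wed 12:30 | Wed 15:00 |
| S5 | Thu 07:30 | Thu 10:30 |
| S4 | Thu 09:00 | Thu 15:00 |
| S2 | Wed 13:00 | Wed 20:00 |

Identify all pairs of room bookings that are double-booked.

Sorted by start: S1, S2, S3, S5, S4.
S2 starts before S1 ends → S1 and S2 overlap.
S3 starts after S1 ends; S1 is clear from here.
S3 starts after S2 ends; S2 is clear from here.
S5 starts after S3 ends; S3 is clear from here.
S4 starts before S5 ends → S5 and S4 overlap.

S1 & S2, S4 & S5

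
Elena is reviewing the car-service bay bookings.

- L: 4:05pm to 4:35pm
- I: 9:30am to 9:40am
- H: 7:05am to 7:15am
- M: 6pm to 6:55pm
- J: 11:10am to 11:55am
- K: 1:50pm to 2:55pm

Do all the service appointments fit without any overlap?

Sorted by start: H, I, J, K, L, M.
I starts after H ends, so nothing later overlaps H either.
J starts after I ends, so nothing later overlaps I either.
K starts after J ends, so nothing later overlaps J either.
L starts after K ends, so nothing later overlaps K either.
M starts after L ends.
Every pair is clear; the schedule has no overlaps.

Yes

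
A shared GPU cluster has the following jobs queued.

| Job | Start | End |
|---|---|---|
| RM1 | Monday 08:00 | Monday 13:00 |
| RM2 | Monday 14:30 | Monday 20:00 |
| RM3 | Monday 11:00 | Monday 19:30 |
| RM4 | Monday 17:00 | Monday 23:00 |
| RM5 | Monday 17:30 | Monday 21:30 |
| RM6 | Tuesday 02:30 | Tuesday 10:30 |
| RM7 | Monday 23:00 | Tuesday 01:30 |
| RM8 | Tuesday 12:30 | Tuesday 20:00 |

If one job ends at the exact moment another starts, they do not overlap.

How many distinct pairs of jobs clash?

Sorted by start: RM1, RM3, RM2, RM4, RM5, RM7, RM6, RM8.
RM3 starts before RM1 ends → RM1 and RM3 overlap.
RM2 starts after RM1 ends; RM1 is clear from here.
RM2 starts before RM3 ends → RM3 and RM2 overlap.
RM4 starts before RM3 ends → RM3 and RM4 overlap.
RM5 starts before RM3 ends → RM3 and RM5 overlap.
RM7 starts after RM3 ends; RM3 is clear from here.
RM4 starts before RM2 ends → RM2 and RM4 overlap.
RM5 starts before RM2 ends → RM2 and RM5 overlap.
RM7 starts after RM2 ends; RM2 is clear from here.
RM5 starts before RM4 ends → RM4 and RM5 overlap.
RM7 starts exactly when RM4 ends (back-to-back, no overlap); RM4 is clear from here.
RM7 starts after RM5 ends; RM5 is clear from here.
RM6 starts after RM7 ends; RM7 is clear from here.
RM8 starts after RM6 ends.
Overlapping pairs: RM1 & RM3, RM2 & RM3, RM2 & RM4, RM2 & RM5, RM3 & RM4, RM3 & RM5, RM4 & RM5 — 7 in total.

7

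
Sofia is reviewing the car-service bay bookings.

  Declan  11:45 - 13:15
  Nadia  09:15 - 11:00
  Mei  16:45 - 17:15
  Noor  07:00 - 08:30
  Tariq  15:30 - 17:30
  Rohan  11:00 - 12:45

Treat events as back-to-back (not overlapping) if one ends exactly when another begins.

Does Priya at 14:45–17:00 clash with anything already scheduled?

Noor: ends 08:30 at or before Priya starts 14:45 → clear.
Nadia: ends 11:00 at or before Priya starts 14:45 → clear.
Rohan: ends 12:45 at or before Priya starts 14:45 → clear.
Declan: ends 13:15 at or before Priya starts 14:45 → clear.
Tariq: starts 15:30 before Priya ends 17:00, and ends 17:30 after Priya starts 14:45 → overlap.
Mei: starts 16:45 before Priya ends 17:00, and ends 17:15 after Priya starts 14:45 → overlap.
Priya overlaps Tariq, Mei.

Yes — it overlaps Mei, Tariq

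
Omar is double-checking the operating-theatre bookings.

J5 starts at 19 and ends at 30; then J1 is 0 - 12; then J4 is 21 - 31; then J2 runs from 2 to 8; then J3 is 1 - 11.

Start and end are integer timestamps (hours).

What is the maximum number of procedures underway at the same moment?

Sweep the timeline, counting +1 at each start and −1 at each end (ends before starts at a tie):
0 start J1 → 1
1 start J3 → 2
2 start J2 → 3
8 end J2 → 2
11 end J3 → 1
12 end J1 → 0
19 start J5 → 1
21 start J4 → 2
30 end J5 → 1
31 end J4 → 0
Peak is 3, at 2 (J1, J2, J3).

3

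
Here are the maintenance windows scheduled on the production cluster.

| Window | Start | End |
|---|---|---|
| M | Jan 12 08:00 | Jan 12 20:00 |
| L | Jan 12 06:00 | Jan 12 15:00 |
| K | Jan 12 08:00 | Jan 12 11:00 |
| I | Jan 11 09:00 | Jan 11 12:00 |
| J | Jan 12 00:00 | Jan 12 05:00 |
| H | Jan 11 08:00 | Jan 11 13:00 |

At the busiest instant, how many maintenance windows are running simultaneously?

Sweep the timeline, counting +1 at each start and −1 at each end (ends before starts at a tie):
Jan 11 08:00 start H → 1
Jan 11 09:00 start I → 2
Jan 11 12:00 end I → 1
Jan 11 13:00 end H → 0
Jan 12 00:00 start J → 1
Jan 12 05:00 end J → 0
Jan 12 06:00 start L → 1
Jan 12 08:00 start K → 2
Jan 12 08:00 start M → 3
Jan 12 11:00 end K → 2
Jan 12 15:00 end L → 1
Jan 12 20:00 end M → 0
Peak is 3, at Jan 12 08:00 (K, L, M).

3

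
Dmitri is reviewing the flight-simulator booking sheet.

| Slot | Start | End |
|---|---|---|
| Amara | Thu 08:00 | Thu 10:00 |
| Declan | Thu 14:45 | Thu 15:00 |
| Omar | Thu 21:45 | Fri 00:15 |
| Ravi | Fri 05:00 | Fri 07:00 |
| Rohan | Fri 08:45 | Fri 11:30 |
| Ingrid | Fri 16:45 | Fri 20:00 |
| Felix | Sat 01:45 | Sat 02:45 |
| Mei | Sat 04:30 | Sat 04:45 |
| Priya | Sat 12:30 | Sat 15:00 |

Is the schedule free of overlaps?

Sorted by start: Amara, Declan, Omar, Ravi, Rohan, Ingrid, Felix, Mei, Priya.
Declan starts after Amara ends, so nothing later overlaps Amara either.
Omar starts after Declan ends, so nothing later overlaps Declan either.
Ravi starts after Omar ends, so nothing later overlaps Omar either.
Rohan starts after Ravi ends, so nothing later overlaps Ravi either.
Ingrid starts after Rohan ends, so nothing later overlaps Rohan either.
Felix starts after Ingrid ends, so nothing later overlaps Ingrid either.
Mei starts after Felix ends, so nothing later overlaps Felix either.
Priya starts after Mei ends.
Every pair is clear; the schedule has no overlaps.

Yes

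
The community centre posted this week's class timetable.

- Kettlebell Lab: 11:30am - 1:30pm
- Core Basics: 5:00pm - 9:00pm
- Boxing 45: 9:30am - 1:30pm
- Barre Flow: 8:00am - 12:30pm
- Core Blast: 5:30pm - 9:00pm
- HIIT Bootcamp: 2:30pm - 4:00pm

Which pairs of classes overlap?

Sorted by start: Barre Flow, Boxing 45, Kettlebell Lab, HIIT Bootcamp, Core Basics, Core Blast.
Boxing 45 starts before Barre Flow ends → Barre Flow and Boxing 45 overlap.
Kettlebell Lab starts before Barre Flow ends → Barre Flow and Kettlebell Lab overlap.
HIIT Bootcamp starts after Barre Flow ends, so Barre Flow has no further overlaps.
Kettlebell Lab starts before Boxing 45 ends → Boxing 45 and Kettlebell Lab overlap.
HIIT Bootcamp starts after Boxing 45 ends, so Boxing 45 has no further overlaps.
HIIT Bootcamp starts after Kettlebell Lab ends, so Kettlebell Lab has no further overlaps.
Core Basics starts after HIIT Bootcamp ends, so HIIT Bootcamp has no further overlaps.
Core Blast starts before Core Basics ends → Core Basics and Core Blast overlap.

Barre Flow & Boxing 45, Barre Flow & Kettlebell Lab, Boxing 45 & Kettlebell Lab, Core Basics & Core Blast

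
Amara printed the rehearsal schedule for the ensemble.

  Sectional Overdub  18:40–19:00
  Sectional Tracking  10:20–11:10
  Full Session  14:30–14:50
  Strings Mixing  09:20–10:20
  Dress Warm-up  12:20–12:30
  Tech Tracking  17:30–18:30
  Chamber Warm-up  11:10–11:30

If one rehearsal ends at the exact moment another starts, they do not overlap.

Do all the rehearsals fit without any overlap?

Two intervals overlap when each starts before the other ends.
Sorted by start: Strings Mixing, Sectional Tracking, Chamber Warm-up, Dress Warm-up, Full Session, Tech Tracking, Sectional Overdub.
Sectional Tracking starts exactly when Strings Mixing ends (back-to-back, no overlap) — done with Strings Mixing.
Chamber Warm-up starts exactly when Sectional Tracking ends (back-to-back, no overlap) — done with Sectional Tracking.
Dress Warm-up starts after Chamber Warm-up ends — done with Chamber Warm-up.
Full Session starts after Dress Warm-up ends — done with Dress Warm-up.
Tech Tracking starts after Full Session ends — done with Full Session.
Sectional Overdub starts after Tech Tracking ends.
Every pair is clear; the schedule has no overlaps.

Yes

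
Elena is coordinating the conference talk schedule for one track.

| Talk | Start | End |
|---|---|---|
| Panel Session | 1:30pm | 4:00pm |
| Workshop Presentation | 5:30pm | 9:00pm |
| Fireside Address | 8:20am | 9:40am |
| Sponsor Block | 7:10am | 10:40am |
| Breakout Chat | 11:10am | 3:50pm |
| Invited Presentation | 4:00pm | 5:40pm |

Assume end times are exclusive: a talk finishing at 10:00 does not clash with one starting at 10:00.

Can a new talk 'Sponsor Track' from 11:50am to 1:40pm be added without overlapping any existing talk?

Sponsor Block: ends 10:40am at or before Sponsor Track starts 11:50am → clear.
Fireside Address: ends 9:40am at or before Sponsor Track starts 11:50am → clear.
Breakout Chat: starts 11:10am before Sponsor Track ends 1:40pm, and ends 3:50pm after Sponsor Track starts 11:50am → overlap.
Panel Session: starts 1:30pm before Sponsor Track ends 1:40pm, and ends 4:00pm after Sponsor Track starts 11:50am → overlap.
Invited Presentation: starts 4:00pm at or after Sponsor Track ends 1:40pm → clear.
Workshop Presentation: starts 5:30pm at or after Sponsor Track ends 1:40pm → clear.
Sponsor Track overlaps Breakout Chat, Panel Session.

No — it overlaps Breakout Chat, Panel Session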